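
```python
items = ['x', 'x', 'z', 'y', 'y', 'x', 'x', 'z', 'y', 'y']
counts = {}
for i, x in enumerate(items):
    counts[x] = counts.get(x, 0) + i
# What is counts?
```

Initial: counts = {}, items = ['x', 'x', 'z', 'y', 'y', 'x', 'x', 'z', 'y', 'y']
i=0, x='x': counts = {'x': 0}
i=1, x='x': counts = {'x': 1}
i=2, x='z': counts = {'x': 1, 'z': 2}
i=3, x='y': counts = {'x': 1, 'z': 2, 'y': 3}
i=4, x='y': counts = {'x': 1, 'z': 2, 'y': 7}
i=5, x='x': counts = {'x': 6, 'z': 2, 'y': 7}
i=6, x='x': counts = {'x': 12, 'z': 2, 'y': 7}
i=7, x='z': counts = {'x': 12, 'z': 9, 'y': 7}
i=8, x='y': counts = {'x': 12, 'z': 9, 'y': 15}
i=9, x='y': counts = {'x': 12, 'z': 9, 'y': 24}

{'x': 12, 'z': 9, 'y': 24}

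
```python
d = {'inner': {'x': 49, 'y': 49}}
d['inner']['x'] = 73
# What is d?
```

After line 1: d = {'inner': {'x': 49, 'y': 49}}
After line 2 (inner x overwritten): d = {'inner': {'x': 73, 'y': 49}}

{'inner': {'x': 73, 'y': 49}}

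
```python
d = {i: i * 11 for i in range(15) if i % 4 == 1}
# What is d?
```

{1: 11, 5: 55, 9: 99, 13: 143}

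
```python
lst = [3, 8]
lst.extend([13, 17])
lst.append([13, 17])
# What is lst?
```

After line 1: lst = [3, 8]
After line 2 (extend unpacks [13, 17]): lst = [3, 8, 13, 17]
After line 3 (append adds [13, 17] as single element): lst = [3, 8, 13, 17, [13, 17]]

[3, 8, 13, 17, [13, 17]]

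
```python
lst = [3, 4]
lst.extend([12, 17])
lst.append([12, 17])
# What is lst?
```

After line 1: lst = [3, 4]
After line 2 (extend unpacks [12, 17]): lst = [3, 4, 12, 17]
After line 3 (append adds [12, 17] as single element): lst = [3, 4, 12, 17, [12, 17]]

[3, 4, 12, 17, [12, 17]]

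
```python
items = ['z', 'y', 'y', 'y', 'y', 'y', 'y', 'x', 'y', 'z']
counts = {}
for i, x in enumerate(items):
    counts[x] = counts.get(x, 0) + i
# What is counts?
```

Initial: counts = {}, items = ['z', 'y', 'y', 'y', 'y', 'y', 'y', 'x', 'y', 'z']
i=0, x='z': counts = {'z': 0}
i=1, x='y': counts = {'z': 0, 'y': 1}
i=2, x='y': counts = {'z': 0, 'y': 3}
i=3, x='y': counts = {'z': 0, 'y': 6}
i=4, x='y': counts = {'z': 0, 'y': 10}
i=5, x='y': counts = {'z': 0, 'y': 15}
i=6, x='y': counts = {'z': 0, 'y': 21}
i=7, x='x': counts = {'z': 0, 'y': 21, 'x': 7}
i=8, x='y': counts = {'z': 0, 'y': 29, 'x': 7}
i=9, x='z': counts = {'z': 9, 'y': 29, 'x': 7}

{'z': 9, 'y': 29, 'x': 7}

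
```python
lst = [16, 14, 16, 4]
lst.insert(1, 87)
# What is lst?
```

[16, 87, 14, 16, 4]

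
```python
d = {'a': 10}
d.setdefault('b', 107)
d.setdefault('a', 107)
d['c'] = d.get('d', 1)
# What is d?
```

After line 1: d = {'a': 10}
After line 2 (setdefault adds 'b'=107): d = {'a': 10, 'b': 107}
After line 3 (setdefault 'a' no-op, already exists): d = {'a': 10, 'b': 107}
After line 4 (get('d', 1) returns default since 'd' not in d): d = {'a': 10, 'b': 107, 'c': 1}

{'a': 10, 'b': 107, 'c': 1}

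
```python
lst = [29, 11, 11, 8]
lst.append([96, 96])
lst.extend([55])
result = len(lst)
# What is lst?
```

After line 1: lst = [29, 11, 11, 8]
After line 2 (append adds [96, 96] as single element): lst = [29, 11, 11, 8, [96, 96]]
After line 3 (extend unpacks [55], adds 55): lst = [29, 11, 11, 8, [96, 96], 55]
After line 4: result = len(lst) = 6

[29, 11, 11, 8, [96, 96], 55]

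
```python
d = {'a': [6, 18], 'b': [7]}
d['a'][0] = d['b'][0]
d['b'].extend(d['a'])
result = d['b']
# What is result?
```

After line 1: d = {'a': [6, 18], 'b': [7]}
After line 2 (a[0] = b[0] = 7): d = {'a': [7, 18], 'b': [7]}
After line 3 (b.extend(a) appends [7, 18]): d = {'a': [7, 18], 'b': [7, 7, 18]}
After line 4: result = d['b'] = [7, 7, 18]

[7, 7, 18]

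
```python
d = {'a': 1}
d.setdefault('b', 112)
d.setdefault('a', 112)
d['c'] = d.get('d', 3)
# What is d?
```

After line 1: d = {'a': 1}
After line 2 (setdefault adds 'b'=112): d = {'a': 1, 'b': 112}
After line 3 (setdefault 'a' no-op, already exists): d = {'a': 1, 'b': 112}
After line 4 (get('d', 3) returns default since 'd' not in d): d = {'a': 1, 'b': 112, 'c': 3}

{'a': 1, 'b': 112, 'c': 3}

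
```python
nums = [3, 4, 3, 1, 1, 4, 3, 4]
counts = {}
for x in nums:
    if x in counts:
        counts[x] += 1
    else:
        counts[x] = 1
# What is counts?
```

Initial: counts = {}, nums = [3, 4, 3, 1, 1, 4, 3, 4]
See 3: counts = {3: 1}
See 4: counts = {3: 1, 4: 1}
See 3: counts = {3: 2, 4: 1}
See 1: counts = {3: 2, 4: 1, 1: 1}
See 1: counts = {3: 2, 4: 1, 1: 2}
See 4: counts = {3: 2, 4: 2, 1: 2}
See 3: counts = {3: 3, 4: 2, 1: 2}
See 4: counts = {3: 3, 4: 3, 1: 2}

{3: 3, 4: 3, 1: 2}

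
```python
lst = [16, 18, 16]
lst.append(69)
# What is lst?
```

[16, 18, 16, 69]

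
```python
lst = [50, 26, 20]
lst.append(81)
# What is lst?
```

[50, 26, 20, 81]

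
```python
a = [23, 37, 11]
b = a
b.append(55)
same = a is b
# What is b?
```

After line 1: a = [23, 37, 11]
After line 2 (b = a is an alias, same object): a = [23, 37, 11], b = [23, 37, 11]
After line 3 (b.append mutates the shared list): a = [23, 37, 11, 55], b = [23, 37, 11, 55]
After line 4 (same = a is b; same object -> True): same = True

[23, 37, 11, 55]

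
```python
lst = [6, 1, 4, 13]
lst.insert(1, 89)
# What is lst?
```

[6, 89, 1, 4, 13]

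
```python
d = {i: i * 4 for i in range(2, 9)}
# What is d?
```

{2: 8, 3: 12, 4: 16, 5: 20, 6: 24, 7: 28, 8: 32}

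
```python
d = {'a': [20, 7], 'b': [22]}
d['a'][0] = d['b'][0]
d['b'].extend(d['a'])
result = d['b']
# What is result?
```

After line 1: d = {'a': [20, 7], 'b': [22]}
After line 2 (a[0] = b[0] = 22): d = {'a': [22, 7], 'b': [22]}
After line 3 (b.extend(a) appends [22, 7]): d = {'a': [22, 7], 'b': [22, 22, 7]}
After line 4: result = d['b'] = [22, 22, 7]

[22, 22, 7]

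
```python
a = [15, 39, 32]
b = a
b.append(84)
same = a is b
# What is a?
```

After line 1: a = [15, 39, 32]
After line 2 (b = a is an alias, same object): a = [15, 39, 32], b = [15, 39, 32]
After line 3 (b.append mutates the shared list): a = [15, 39, 32, 84], b = [15, 39, 32, 84]
After line 4 (same = a is b; same object -> True): same = True

[15, 39, 32, 84]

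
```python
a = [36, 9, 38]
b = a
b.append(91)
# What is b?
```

After line 1: a = [36, 9, 38]
After line 2 (b = a is an alias, same object): a = [36, 9, 38], b = [36, 9, 38]
After line 3 (b.append mutates the shared list): a = [36, 9, 38, 91], b = [36, 9, 38, 91]

[36, 9, 38, 91]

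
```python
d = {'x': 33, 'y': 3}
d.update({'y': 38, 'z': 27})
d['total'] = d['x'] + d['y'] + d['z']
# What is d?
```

After line 1: d = {'x': 33, 'y': 3}
After line 2 (y overwritten, z added): d = {'x': 33, 'y': 38, 'z': 27}
After line 3 (total = 33 + 38 + 27 = 98): d = {'x': 33, 'y': 38, 'z': 27, 'total': 98}

{'x': 33, 'y': 38, 'z': 27, 'total': 98}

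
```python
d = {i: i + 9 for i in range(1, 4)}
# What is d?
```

{1: 10, 2: 11, 3: 12}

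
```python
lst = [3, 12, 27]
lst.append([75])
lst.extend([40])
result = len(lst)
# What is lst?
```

After line 1: lst = [3, 12, 27]
After line 2 (append adds [75] as single element): lst = [3, 12, 27, [75]]
After line 3 (extend unpacks [40], adds 40): lst = [3, 12, 27, [75], 40]
After line 4: result = len(lst) = 5

[3, 12, 27, [75], 40]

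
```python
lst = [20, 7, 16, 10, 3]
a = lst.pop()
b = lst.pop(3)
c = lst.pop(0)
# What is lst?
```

After line 1: lst = [20, 7, 16, 10, 3]
After line 2 (pop() -> a = 3): lst = [20, 7, 16, 10]
After line 3 (pop(3) -> b = 10): lst = [20, 7, 16]
After line 4 (pop(0) -> c = 20): lst = [7, 16]

[7, 16]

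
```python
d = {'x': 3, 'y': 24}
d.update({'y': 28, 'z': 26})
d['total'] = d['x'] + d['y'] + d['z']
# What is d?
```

After line 1: d = {'x': 3, 'y': 24}
After line 2 (y overwritten, z added): d = {'x': 3, 'y': 28, 'z': 26}
After line 3 (total = 3 + 28 + 26 = 57): d = {'x': 3, 'y': 28, 'z': 26, 'total': 57}

{'x': 3, 'y': 28, 'z': 26, 'total': 57}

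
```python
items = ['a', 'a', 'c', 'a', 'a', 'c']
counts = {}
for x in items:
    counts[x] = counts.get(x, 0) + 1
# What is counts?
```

Initial: counts = {}, items = ['a', 'a', 'c', 'a', 'a', 'c']
See 'a': counts = {'a': 1}
See 'a': counts = {'a': 2}
See 'c': counts = {'a': 2, 'c': 1}
See 'a': counts = {'a': 3, 'c': 1}
See 'a': counts = {'a': 4, 'c': 1}
See 'c': counts = {'a': 4, 'c': 2}

{'a': 4, 'c': 2}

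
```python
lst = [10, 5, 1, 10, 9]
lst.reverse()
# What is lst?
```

[9, 10, 1, 5, 10]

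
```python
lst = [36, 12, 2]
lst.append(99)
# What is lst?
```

[36, 12, 2, 99]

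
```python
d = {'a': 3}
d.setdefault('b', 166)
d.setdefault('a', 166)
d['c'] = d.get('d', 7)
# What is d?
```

After line 1: d = {'a': 3}
After line 2 (setdefault adds 'b'=166): d = {'a': 3, 'b': 166}
After line 3 (setdefault 'a' no-op, already exists): d = {'a': 3, 'b': 166}
After line 4 (get('d', 7) returns default since 'd' not in d): d = {'a': 3, 'b': 166, 'c': 7}

{'a': 3, 'b': 166, 'c': 7}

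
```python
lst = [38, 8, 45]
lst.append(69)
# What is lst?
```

[38, 8, 45, 69]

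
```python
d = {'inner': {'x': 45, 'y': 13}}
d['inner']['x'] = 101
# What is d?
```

After line 1: d = {'inner': {'x': 45, 'y': 13}}
After line 2 (inner x overwritten): d = {'inner': {'x': 101, 'y': 13}}

{'inner': {'x': 101, 'y': 13}}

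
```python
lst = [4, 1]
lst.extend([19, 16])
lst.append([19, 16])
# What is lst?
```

After line 1: lst = [4, 1]
After line 2 (extend unpacks [19, 16]): lst = [4, 1, 19, 16]
After line 3 (append adds [19, 16] as single element): lst = [4, 1, 19, 16, [19, 16]]

[4, 1, 19, 16, [19, 16]]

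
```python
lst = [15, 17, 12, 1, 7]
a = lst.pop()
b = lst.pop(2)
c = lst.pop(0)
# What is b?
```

After line 1: lst = [15, 17, 12, 1, 7]
After line 2 (pop() -> a = 7): lst = [15, 17, 12, 1]
After line 3 (pop(2) -> b = 12): lst = [15, 17, 1]
After line 4 (pop(0) -> c = 15): lst = [17, 1]

12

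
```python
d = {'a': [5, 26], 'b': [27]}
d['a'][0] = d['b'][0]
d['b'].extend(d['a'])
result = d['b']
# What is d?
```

After line 1: d = {'a': [5, 26], 'b': [27]}
After line 2 (a[0] = b[0] = 27): d = {'a': [27, 26], 'b': [27]}
After line 3 (b.extend(a) appends [27, 26]): d = {'a': [27, 26], 'b': [27, 27, 26]}
After line 4: result = d['b'] = [27, 27, 26]

{'a': [27, 26], 'b': [27, 27, 26]}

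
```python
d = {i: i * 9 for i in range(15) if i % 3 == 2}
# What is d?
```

{2: 18, 5: 45, 8: 72, 11: 99, 14: 126}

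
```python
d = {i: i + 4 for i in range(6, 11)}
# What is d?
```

{6: 10, 7: 11, 8: 12, 9: 13, 10: 14}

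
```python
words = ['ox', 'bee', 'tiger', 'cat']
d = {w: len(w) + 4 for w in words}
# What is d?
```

{'ox': 6, 'bee': 7, 'tiger': 9, 'cat': 7}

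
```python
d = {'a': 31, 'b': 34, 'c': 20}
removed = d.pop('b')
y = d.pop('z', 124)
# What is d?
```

After line 1: d = {'a': 31, 'b': 34, 'c': 20}
After line 2 (pop 'b' returns 34): d = {'a': 31, 'c': 20}, removed = 34
After line 3 (pop 'z' missing, returns default 124): d = {'a': 31, 'c': 20}, y = 124

{'a': 31, 'c': 20}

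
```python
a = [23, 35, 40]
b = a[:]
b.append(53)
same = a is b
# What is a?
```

After line 1: a = [23, 35, 40]
After line 2 (b = a[:] is a shallow copy, new object): a = [23, 35, 40], b = [23, 35, 40]
After line 3 (append only mutates b): a = [23, 35, 40], b = [23, 35, 40, 53]
After line 4 (same = a is b; different objects -> False): same = False

[23, 35, 40]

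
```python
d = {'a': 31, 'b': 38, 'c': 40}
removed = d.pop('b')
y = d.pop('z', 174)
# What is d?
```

After line 1: d = {'a': 31, 'b': 38, 'c': 40}
After line 2 (pop 'b' returns 38): d = {'a': 31, 'c': 40}, removed = 38
After line 3 (pop 'z' missing, returns default 174): d = {'a': 31, 'c': 40}, y = 174

{'a': 31, 'c': 40}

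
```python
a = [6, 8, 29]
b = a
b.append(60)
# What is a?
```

After line 1: a = [6, 8, 29]
After line 2 (b = a is an alias, same object): a = [6, 8, 29], b = [6, 8, 29]
After line 3 (b.append mutates the shared list): a = [6, 8, 29, 60], b = [6, 8, 29, 60]

[6, 8, 29, 60]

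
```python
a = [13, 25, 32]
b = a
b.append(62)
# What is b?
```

After line 1: a = [13, 25, 32]
After line 2 (b = a is an alias, same object): a = [13, 25, 32], b = [13, 25, 32]
After line 3 (b.append mutates the shared list): a = [13, 25, 32, 62], b = [13, 25, 32, 62]

[13, 25, 32, 62]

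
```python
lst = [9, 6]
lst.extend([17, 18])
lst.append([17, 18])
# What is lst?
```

After line 1: lst = [9, 6]
After line 2 (extend unpacks [17, 18]): lst = [9, 6, 17, 18]
After line 3 (append adds [17, 18] as single element): lst = [9, 6, 17, 18, [17, 18]]

[9, 6, 17, 18, [17, 18]]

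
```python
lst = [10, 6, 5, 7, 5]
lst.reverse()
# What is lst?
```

[5, 7, 5, 6, 10]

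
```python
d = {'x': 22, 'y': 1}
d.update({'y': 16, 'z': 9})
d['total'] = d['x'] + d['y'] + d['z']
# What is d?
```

After line 1: d = {'x': 22, 'y': 1}
After line 2 (y overwritten, z added): d = {'x': 22, 'y': 16, 'z': 9}
After line 3 (total = 22 + 16 + 9 = 47): d = {'x': 22, 'y': 16, 'z': 9, 'total': 47}

{'x': 22, 'y': 16, 'z': 9, 'total': 47}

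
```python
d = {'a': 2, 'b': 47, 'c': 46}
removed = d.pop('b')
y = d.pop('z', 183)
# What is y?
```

After line 1: d = {'a': 2, 'b': 47, 'c': 46}
After line 2 (pop 'b' returns 47): d = {'a': 2, 'c': 46}, removed = 47
After line 3 (pop 'z' missing, returns default 183): d = {'a': 2, 'c': 46}, y = 183

183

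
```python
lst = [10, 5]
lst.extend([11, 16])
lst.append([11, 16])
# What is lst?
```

After line 1: lst = [10, 5]
After line 2 (extend unpacks [11, 16]): lst = [10, 5, 11, 16]
After line 3 (append adds [11, 16] as single element): lst = [10, 5, 11, 16, [11, 16]]

[10, 5, 11, 16, [11, 16]]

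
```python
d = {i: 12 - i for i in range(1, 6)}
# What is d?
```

{1: 11, 2: 10, 3: 9, 4: 8, 5: 7}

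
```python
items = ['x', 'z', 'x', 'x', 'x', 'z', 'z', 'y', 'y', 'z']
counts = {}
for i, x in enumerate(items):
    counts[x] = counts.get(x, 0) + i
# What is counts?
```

Initial: counts = {}, items = ['x', 'z', 'x', 'x', 'x', 'z', 'z', 'y', 'y', 'z']
i=0, x='x': counts = {'x': 0}
i=1, x='z': counts = {'x': 0, 'z': 1}
i=2, x='x': counts = {'x': 2, 'z': 1}
i=3, x='x': counts = {'x': 5, 'z': 1}
i=4, x='x': counts = {'x': 9, 'z': 1}
i=5, x='z': counts = {'x': 9, 'z': 6}
i=6, x='z': counts = {'x': 9, 'z': 12}
i=7, x='y': counts = {'x': 9, 'z': 12, 'y': 7}
i=8, x='y': counts = {'x': 9, 'z': 12, 'y': 15}
i=9, x='z': counts = {'x': 9, 'z': 21, 'y': 15}

{'x': 9, 'z': 21, 'y': 15}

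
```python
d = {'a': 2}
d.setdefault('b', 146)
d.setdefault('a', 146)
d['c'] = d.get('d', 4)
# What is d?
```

After line 1: d = {'a': 2}
After line 2 (setdefault adds 'b'=146): d = {'a': 2, 'b': 146}
After line 3 (setdefault 'a' no-op, already exists): d = {'a': 2, 'b': 146}
After line 4 (get('d', 4) returns default since 'd' not in d): d = {'a': 2, 'b': 146, 'c': 4}

{'a': 2, 'b': 146, 'c': 4}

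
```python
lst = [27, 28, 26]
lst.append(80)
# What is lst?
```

[27, 28, 26, 80]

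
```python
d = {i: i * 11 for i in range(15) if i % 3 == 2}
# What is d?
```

{2: 22, 5: 55, 8: 88, 11: 121, 14: 154}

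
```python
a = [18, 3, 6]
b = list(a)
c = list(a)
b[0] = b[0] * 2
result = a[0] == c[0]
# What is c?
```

After line 1: a = [18, 3, 6]
After line 2 (b = list(a), copy): a = [18, 3, 6], b = [18, 3, 6]
After line 3 (c = list(a) is a copy, new object): c = [18, 3, 6]
After line 4 (b[0] = 18 * 2 = 36; only b mutates (copy)): a = [18, 3, 6], b = [36, 3, 6], c = [18, 3, 6]
After line 5 (a[0] = 18, c[0] = 18; result = True)

[18, 3, 6]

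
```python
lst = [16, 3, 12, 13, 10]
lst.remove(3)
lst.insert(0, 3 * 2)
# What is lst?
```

After line 1: lst = [16, 3, 12, 13, 10]
After line 2 (remove first 3): lst = [16, 12, 13, 10]
After line 3 (insert 6 at index 0): lst = [6, 16, 12, 13, 10]

[6, 16, 12, 13, 10]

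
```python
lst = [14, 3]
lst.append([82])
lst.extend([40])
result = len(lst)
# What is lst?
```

After line 1: lst = [14, 3]
After line 2 (append adds [82] as single element): lst = [14, 3, [82]]
After line 3 (extend unpacks [40], adds 40): lst = [14, 3, [82], 40]
After line 4: result = len(lst) = 4

[14, 3, [82], 40]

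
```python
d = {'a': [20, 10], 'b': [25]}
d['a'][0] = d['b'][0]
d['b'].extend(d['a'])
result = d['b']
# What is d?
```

After line 1: d = {'a': [20, 10], 'b': [25]}
After line 2 (a[0] = b[0] = 25): d = {'a': [25, 10], 'b': [25]}
After line 3 (b.extend(a) appends [25, 10]): d = {'a': [25, 10], 'b': [25, 25, 10]}
After line 4: result = d['b'] = [25, 25, 10]

{'a': [25, 10], 'b': [25, 25, 10]}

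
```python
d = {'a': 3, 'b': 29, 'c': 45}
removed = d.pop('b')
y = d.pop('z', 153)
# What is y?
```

After line 1: d = {'a': 3, 'b': 29, 'c': 45}
After line 2 (pop 'b' returns 29): d = {'a': 3, 'c': 45}, removed = 29
After line 3 (pop 'z' missing, returns default 153): d = {'a': 3, 'c': 45}, y = 153

153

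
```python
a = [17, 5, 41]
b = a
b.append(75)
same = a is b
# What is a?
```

After line 1: a = [17, 5, 41]
After line 2 (b = a is an alias, same object): a = [17, 5, 41], b = [17, 5, 41]
After line 3 (b.append mutates the shared list): a = [17, 5, 41, 75], b = [17, 5, 41, 75]
After line 4 (same = a is b; same object -> True): same = True

[17, 5, 41, 75]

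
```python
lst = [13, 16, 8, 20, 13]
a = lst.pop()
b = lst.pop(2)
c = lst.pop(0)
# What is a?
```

After line 1: lst = [13, 16, 8, 20, 13]
After line 2 (pop() -> a = 13): lst = [13, 16, 8, 20]
After line 3 (pop(2) -> b = 8): lst = [13, 16, 20]
After line 4 (pop(0) -> c = 13): lst = [16, 20]

13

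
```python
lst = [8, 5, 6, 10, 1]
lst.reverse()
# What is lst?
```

[1, 10, 6, 5, 8]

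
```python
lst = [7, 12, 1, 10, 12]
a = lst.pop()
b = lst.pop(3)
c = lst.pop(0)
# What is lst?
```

After line 1: lst = [7, 12, 1, 10, 12]
After line 2 (pop() -> a = 12): lst = [7, 12, 1, 10]
After line 3 (pop(3) -> b = 10): lst = [7, 12, 1]
After line 4 (pop(0) -> c = 7): lst = [12, 1]

[12, 1]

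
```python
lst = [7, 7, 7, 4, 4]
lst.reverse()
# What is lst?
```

[4, 4, 7, 7, 7]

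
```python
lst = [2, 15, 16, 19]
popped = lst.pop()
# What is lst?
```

[2, 15, 16]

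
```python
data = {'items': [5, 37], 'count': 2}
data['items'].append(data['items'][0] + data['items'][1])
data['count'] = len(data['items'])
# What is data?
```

After line 1: data = {'items': [5, 37], 'count': 2}
After line 2 (append 5 + 37 = 42): data = {'items': [5, 37, 42], 'count': 2}
After line 3 (count = len(items) = 3): data = {'items': [5, 37, 42], 'count': 3}

{'items': [5, 37, 42], 'count': 3}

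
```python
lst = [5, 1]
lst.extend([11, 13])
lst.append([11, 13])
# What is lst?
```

After line 1: lst = [5, 1]
After line 2 (extend unpacks [11, 13]): lst = [5, 1, 11, 13]
After line 3 (append adds [11, 13] as single element): lst = [5, 1, 11, 13, [11, 13]]

[5, 1, 11, 13, [11, 13]]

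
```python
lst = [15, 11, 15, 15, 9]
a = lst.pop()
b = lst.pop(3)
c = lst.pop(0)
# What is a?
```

After line 1: lst = [15, 11, 15, 15, 9]
After line 2 (pop() -> a = 9): lst = [15, 11, 15, 15]
After line 3 (pop(3) -> b = 15): lst = [15, 11, 15]
After line 4 (pop(0) -> c = 15): lst = [11, 15]

9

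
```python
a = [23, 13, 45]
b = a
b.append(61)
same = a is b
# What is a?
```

After line 1: a = [23, 13, 45]
After line 2 (b = a is an alias, same object): a = [23, 13, 45], b = [23, 13, 45]
After line 3 (b.append mutates the shared list): a = [23, 13, 45, 61], b = [23, 13, 45, 61]
After line 4 (same = a is b; same object -> True): same = True

[23, 13, 45, 61]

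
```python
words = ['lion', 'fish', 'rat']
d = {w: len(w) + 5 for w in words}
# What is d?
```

{'lion': 9, 'fish': 9, 'rat': 8}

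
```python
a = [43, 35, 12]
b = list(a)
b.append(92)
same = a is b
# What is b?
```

After line 1: a = [43, 35, 12]
After line 2 (b = list(a) is a shallow copy, new object): a = [43, 35, 12], b = [43, 35, 12]
After line 3 (append only mutates b): a = [43, 35, 12], b = [43, 35, 12, 92]
After line 4 (same = a is b; different objects -> False): same = False

[43, 35, 12, 92]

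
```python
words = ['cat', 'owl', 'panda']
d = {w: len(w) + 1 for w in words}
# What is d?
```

{'cat': 4, 'owl': 4, 'panda': 6}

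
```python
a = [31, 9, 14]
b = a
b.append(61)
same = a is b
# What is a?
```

After line 1: a = [31, 9, 14]
After line 2 (b = a is an alias, same object): a = [31, 9, 14], b = [31, 9, 14]
After line 3 (b.append mutates the shared list): a = [31, 9, 14, 61], b = [31, 9, 14, 61]
After line 4 (same = a is b; same object -> True): same = True

[31, 9, 14, 61]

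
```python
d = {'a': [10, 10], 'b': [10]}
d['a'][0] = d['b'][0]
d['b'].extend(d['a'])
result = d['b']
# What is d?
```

After line 1: d = {'a': [10, 10], 'b': [10]}
After line 2 (a[0] = b[0] = 10): d = {'a': [10, 10], 'b': [10]}
After line 3 (b.extend(a) appends [10, 10]): d = {'a': [10, 10], 'b': [10, 10, 10]}
After line 4: result = d['b'] = [10, 10, 10]

{'a': [10, 10], 'b': [10, 10, 10]}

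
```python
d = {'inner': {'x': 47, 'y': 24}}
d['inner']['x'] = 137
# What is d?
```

After line 1: d = {'inner': {'x': 47, 'y': 24}}
After line 2 (inner x overwritten): d = {'inner': {'x': 137, 'y': 24}}

{'inner': {'x': 137, 'y': 24}}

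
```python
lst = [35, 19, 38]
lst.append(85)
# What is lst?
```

[35, 19, 38, 85]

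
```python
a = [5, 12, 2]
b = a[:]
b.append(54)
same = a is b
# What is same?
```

After line 1: a = [5, 12, 2]
After line 2 (b = a[:] is a shallow copy, new object): a = [5, 12, 2], b = [5, 12, 2]
After line 3 (append only mutates b): a = [5, 12, 2], b = [5, 12, 2, 54]
After line 4 (same = a is b; different objects -> False): same = False

False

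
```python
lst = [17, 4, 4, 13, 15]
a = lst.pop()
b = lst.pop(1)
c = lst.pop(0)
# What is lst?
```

After line 1: lst = [17, 4, 4, 13, 15]
After line 2 (pop() -> a = 15): lst = [17, 4, 4, 13]
After line 3 (pop(1) -> b = 4): lst = [17, 4, 13]
After line 4 (pop(0) -> c = 17): lst = [4, 13]

[4, 13]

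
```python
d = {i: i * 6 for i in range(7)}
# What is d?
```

{0: 0, 1: 6, 2: 12, 3: 18, 4: 24, 5: 30, 6: 36}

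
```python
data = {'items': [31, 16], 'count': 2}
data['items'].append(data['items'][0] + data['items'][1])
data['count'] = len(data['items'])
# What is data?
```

After line 1: data = {'items': [31, 16], 'count': 2}
After line 2 (append 31 + 16 = 47): data = {'items': [31, 16, 47], 'count': 2}
After line 3 (count = len(items) = 3): data = {'items': [31, 16, 47], 'count': 3}

{'items': [31, 16, 47], 'count': 3}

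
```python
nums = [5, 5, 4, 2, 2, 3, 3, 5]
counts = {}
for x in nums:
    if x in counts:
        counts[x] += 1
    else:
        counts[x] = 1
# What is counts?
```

Initial: counts = {}, nums = [5, 5, 4, 2, 2, 3, 3, 5]
See 5: counts = {5: 1}
See 5: counts = {5: 2}
See 4: counts = {5: 2, 4: 1}
See 2: counts = {5: 2, 4: 1, 2: 1}
See 2: counts = {5: 2, 4: 1, 2: 2}
See 3: counts = {5: 2, 4: 1, 2: 2, 3: 1}
See 3: counts = {5: 2, 4: 1, 2: 2, 3: 2}
See 5: counts = {5: 3, 4: 1, 2: 2, 3: 2}

{5: 3, 4: 1, 2: 2, 3: 2}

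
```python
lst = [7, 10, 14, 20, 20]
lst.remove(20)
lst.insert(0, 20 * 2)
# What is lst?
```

After line 1: lst = [7, 10, 14, 20, 20]
After line 2 (remove first 20): lst = [7, 10, 14, 20]
After line 3 (insert 40 at index 0): lst = [40, 7, 10, 14, 20]

[40, 7, 10, 14, 20]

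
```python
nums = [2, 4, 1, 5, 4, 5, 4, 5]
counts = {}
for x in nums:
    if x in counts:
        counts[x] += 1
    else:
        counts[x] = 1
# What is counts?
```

Initial: counts = {}, nums = [2, 4, 1, 5, 4, 5, 4, 5]
See 2: counts = {2: 1}
See 4: counts = {2: 1, 4: 1}
See 1: counts = {2: 1, 4: 1, 1: 1}
See 5: counts = {2: 1, 4: 1, 1: 1, 5: 1}
See 4: counts = {2: 1, 4: 2, 1: 1, 5: 1}
See 5: counts = {2: 1, 4: 2, 1: 1, 5: 2}
See 4: counts = {2: 1, 4: 3, 1: 1, 5: 2}
See 5: counts = {2: 1, 4: 3, 1: 1, 5: 3}

{2: 1, 4: 3, 1: 1, 5: 3}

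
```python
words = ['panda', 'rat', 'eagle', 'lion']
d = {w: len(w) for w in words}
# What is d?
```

{'panda': 5, 'rat': 3, 'eagle': 5, 'lion': 4}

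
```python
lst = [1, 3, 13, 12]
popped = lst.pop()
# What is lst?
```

[1, 3, 13]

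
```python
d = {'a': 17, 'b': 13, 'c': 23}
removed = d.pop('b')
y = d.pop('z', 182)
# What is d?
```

After line 1: d = {'a': 17, 'b': 13, 'c': 23}
After line 2 (pop 'b' returns 13): d = {'a': 17, 'c': 23}, removed = 13
After line 3 (pop 'z' missing, returns default 182): d = {'a': 17, 'c': 23}, y = 182

{'a': 17, 'c': 23}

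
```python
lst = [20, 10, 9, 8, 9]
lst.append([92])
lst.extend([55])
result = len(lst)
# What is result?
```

After line 1: lst = [20, 10, 9, 8, 9]
After line 2 (append adds [92] as single element): lst = [20, 10, 9, 8, 9, [92]]
After line 3 (extend unpacks [55], adds 55): lst = [20, 10, 9, 8, 9, [92], 55]
After line 4: result = len(lst) = 7

7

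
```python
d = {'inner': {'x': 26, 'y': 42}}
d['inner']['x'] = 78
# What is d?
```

After line 1: d = {'inner': {'x': 26, 'y': 42}}
After line 2 (inner x overwritten): d = {'inner': {'x': 78, 'y': 42}}

{'inner': {'x': 78, 'y': 42}}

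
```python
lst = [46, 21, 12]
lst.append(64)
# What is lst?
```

[46, 21, 12, 64]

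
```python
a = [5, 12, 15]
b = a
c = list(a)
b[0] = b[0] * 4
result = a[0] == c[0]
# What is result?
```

After line 1: a = [5, 12, 15]
After line 2 (b = a, alias): a = [5, 12, 15], b = [5, 12, 15]
After line 3 (c = list(a) is a copy, new object): c = [5, 12, 15]
After line 4 (b[0] = 5 * 4 = 20; mutates shared a/b): a = b = [20, 12, 15], c = [5, 12, 15]
After line 5 (a[0] = 20, c[0] = 5; result = False)

False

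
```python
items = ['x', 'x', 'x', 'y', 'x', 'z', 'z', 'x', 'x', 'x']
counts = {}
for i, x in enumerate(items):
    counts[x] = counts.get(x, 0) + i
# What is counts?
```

Initial: counts = {}, items = ['x', 'x', 'x', 'y', 'x', 'z', 'z', 'x', 'x', 'x']
i=0, x='x': counts = {'x': 0}
i=1, x='x': counts = {'x': 1}
i=2, x='x': counts = {'x': 3}
i=3, x='y': counts = {'x': 3, 'y': 3}
i=4, x='x': counts = {'x': 7, 'y': 3}
i=5, x='z': counts = {'x': 7, 'y': 3, 'z': 5}
i=6, x='z': counts = {'x': 7, 'y': 3, 'z': 11}
i=7, x='x': counts = {'x': 14, 'y': 3, 'z': 11}
i=8, x='x': counts = {'x': 22, 'y': 3, 'z': 11}
i=9, x='x': counts = {'x': 31, 'y': 3, 'z': 11}

{'x': 31, 'y': 3, 'z': 11}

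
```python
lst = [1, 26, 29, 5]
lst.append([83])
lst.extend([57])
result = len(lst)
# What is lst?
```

After line 1: lst = [1, 26, 29, 5]
After line 2 (append adds [83] as single element): lst = [1, 26, 29, 5, [83]]
After line 3 (extend unpacks [57], adds 57): lst = [1, 26, 29, 5, [83], 57]
After line 4: result = len(lst) = 6

[1, 26, 29, 5, [83], 57]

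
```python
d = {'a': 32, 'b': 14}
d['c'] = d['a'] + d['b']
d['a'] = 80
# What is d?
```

After line 1: d = {'a': 32, 'b': 14}
After line 2 (d['c'] = 32 + 14): d = {'a': 32, 'b': 14, 'c': 46}
After line 3: d = {'a': 80, 'b': 14, 'c': 46}

{'a': 80, 'b': 14, 'c': 46}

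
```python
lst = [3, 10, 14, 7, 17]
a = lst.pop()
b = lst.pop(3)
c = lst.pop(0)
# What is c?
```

After line 1: lst = [3, 10, 14, 7, 17]
After line 2 (pop() -> a = 17): lst = [3, 10, 14, 7]
After line 3 (pop(3) -> b = 7): lst = [3, 10, 14]
After line 4 (pop(0) -> c = 3): lst = [10, 14]

3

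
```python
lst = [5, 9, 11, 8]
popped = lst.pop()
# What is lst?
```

[5, 9, 11]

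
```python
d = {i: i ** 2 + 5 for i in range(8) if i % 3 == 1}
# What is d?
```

{1: 6, 4: 21, 7: 54}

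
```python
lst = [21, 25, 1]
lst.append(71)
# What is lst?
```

[21, 25, 1, 71]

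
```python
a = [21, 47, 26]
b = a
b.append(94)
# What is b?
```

After line 1: a = [21, 47, 26]
After line 2 (b = a is an alias, same object): a = [21, 47, 26], b = [21, 47, 26]
After line 3 (b.append mutates the shared list): a = [21, 47, 26, 94], b = [21, 47, 26, 94]

[21, 47, 26, 94]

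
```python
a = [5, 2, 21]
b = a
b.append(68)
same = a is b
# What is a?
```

After line 1: a = [5, 2, 21]
After line 2 (b = a is an alias, same object): a = [5, 2, 21], b = [5, 2, 21]
After line 3 (b.append mutates the shared list): a = [5, 2, 21, 68], b = [5, 2, 21, 68]
After line 4 (same = a is b; same object -> True): same = True

[5, 2, 21, 68]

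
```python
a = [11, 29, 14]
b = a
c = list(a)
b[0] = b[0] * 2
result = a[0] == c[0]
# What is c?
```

After line 1: a = [11, 29, 14]
After line 2 (b = a, alias): a = [11, 29, 14], b = [11, 29, 14]
After line 3 (c = list(a) is a copy, new object): c = [11, 29, 14]
After line 4 (b[0] = 11 * 2 = 22; mutates shared a/b): a = b = [22, 29, 14], c = [11, 29, 14]
After line 5 (a[0] = 22, c[0] = 11; result = False)

[11, 29, 14]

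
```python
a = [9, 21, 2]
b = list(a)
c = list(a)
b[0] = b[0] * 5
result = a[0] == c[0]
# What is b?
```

After line 1: a = [9, 21, 2]
After line 2 (b = list(a), copy): a = [9, 21, 2], b = [9, 21, 2]
After line 3 (c = list(a) is a copy, new object): c = [9, 21, 2]
After line 4 (b[0] = 9 * 5 = 45; only b mutates (copy)): a = [9, 21, 2], b = [45, 21, 2], c = [9, 21, 2]
After line 5 (a[0] = 9, c[0] = 9; result = True)

[45, 21, 2]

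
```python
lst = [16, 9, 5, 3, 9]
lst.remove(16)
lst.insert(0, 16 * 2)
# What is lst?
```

After line 1: lst = [16, 9, 5, 3, 9]
After line 2 (remove first 16): lst = [9, 5, 3, 9]
After line 3 (insert 32 at index 0): lst = [32, 9, 5, 3, 9]

[32, 9, 5, 3, 9]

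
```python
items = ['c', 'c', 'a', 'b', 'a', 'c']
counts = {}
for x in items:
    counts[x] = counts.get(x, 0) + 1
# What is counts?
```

Initial: counts = {}, items = ['c', 'c', 'a', 'b', 'a', 'c']
See 'c': counts = {'c': 1}
See 'c': counts = {'c': 2}
See 'a': counts = {'c': 2, 'a': 1}
See 'b': counts = {'c': 2, 'a': 1, 'b': 1}
See 'a': counts = {'c': 2, 'a': 2, 'b': 1}
See 'c': counts = {'c': 3, 'a': 2, 'b': 1}

{'c': 3, 'a': 2, 'b': 1}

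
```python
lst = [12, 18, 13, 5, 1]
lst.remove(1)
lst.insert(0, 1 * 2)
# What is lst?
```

After line 1: lst = [12, 18, 13, 5, 1]
After line 2 (remove first 1): lst = [12, 18, 13, 5]
After line 3 (insert 2 at index 0): lst = [2, 12, 18, 13, 5]

[2, 12, 18, 13, 5]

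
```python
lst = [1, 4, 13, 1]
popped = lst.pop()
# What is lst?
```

[1, 4, 13]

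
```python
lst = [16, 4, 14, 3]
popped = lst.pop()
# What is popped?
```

3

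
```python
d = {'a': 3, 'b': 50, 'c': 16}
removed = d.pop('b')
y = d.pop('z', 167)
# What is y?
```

After line 1: d = {'a': 3, 'b': 50, 'c': 16}
After line 2 (pop 'b' returns 50): d = {'a': 3, 'c': 16}, removed = 50
After line 3 (pop 'z' missing, returns default 167): d = {'a': 3, 'c': 16}, y = 167

167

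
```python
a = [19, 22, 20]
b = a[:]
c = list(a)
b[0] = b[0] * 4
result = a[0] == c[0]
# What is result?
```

After line 1: a = [19, 22, 20]
After line 2 (b = a[:], copy): a = [19, 22, 20], b = [19, 22, 20]
After line 3 (c = list(a) is a copy, new object): c = [19, 22, 20]
After line 4 (b[0] = 19 * 4 = 76; only b mutates (copy)): a = [19, 22, 20], b = [76, 22, 20], c = [19, 22, 20]
After line 5 (a[0] = 19, c[0] = 19; result = True)

True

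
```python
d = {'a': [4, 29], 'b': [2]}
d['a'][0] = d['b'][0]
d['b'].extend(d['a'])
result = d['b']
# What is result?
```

After line 1: d = {'a': [4, 29], 'b': [2]}
After line 2 (a[0] = b[0] = 2): d = {'a': [2, 29], 'b': [2]}
After line 3 (b.extend(a) appends [2, 29]): d = {'a': [2, 29], 'b': [2, 2, 29]}
After line 4: result = d['b'] = [2, 2, 29]

[2, 2, 29]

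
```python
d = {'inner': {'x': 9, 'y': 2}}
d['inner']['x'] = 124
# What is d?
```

After line 1: d = {'inner': {'x': 9, 'y': 2}}
After line 2 (inner x overwritten): d = {'inner': {'x': 124, 'y': 2}}

{'inner': {'x': 124, 'y': 2}}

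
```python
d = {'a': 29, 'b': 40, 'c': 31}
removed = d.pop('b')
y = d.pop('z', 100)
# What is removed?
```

After line 1: d = {'a': 29, 'b': 40, 'c': 31}
After line 2 (pop 'b' returns 40): d = {'a': 29, 'c': 31}, removed = 40
After line 3 (pop 'z' missing, returns default 100): d = {'a': 29, 'c': 31}, y = 100

40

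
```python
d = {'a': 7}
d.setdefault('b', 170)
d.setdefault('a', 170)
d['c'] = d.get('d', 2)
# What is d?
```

After line 1: d = {'a': 7}
After line 2 (setdefault adds 'b'=170): d = {'a': 7, 'b': 170}
After line 3 (setdefault 'a' no-op, already exists): d = {'a': 7, 'b': 170}
After line 4 (get('d', 2) returns default since 'd' not in d): d = {'a': 7, 'b': 170, 'c': 2}

{'a': 7, 'b': 170, 'c': 2}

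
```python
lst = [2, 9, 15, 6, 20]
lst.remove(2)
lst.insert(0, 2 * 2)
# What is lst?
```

After line 1: lst = [2, 9, 15, 6, 20]
After line 2 (remove first 2): lst = [9, 15, 6, 20]
After line 3 (insert 4 at index 0): lst = [4, 9, 15, 6, 20]

[4, 9, 15, 6, 20]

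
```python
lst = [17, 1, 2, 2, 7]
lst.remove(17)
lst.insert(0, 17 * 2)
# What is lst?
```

After line 1: lst = [17, 1, 2, 2, 7]
After line 2 (remove first 17): lst = [1, 2, 2, 7]
After line 3 (insert 34 at index 0): lst = [34, 1, 2, 2, 7]

[34, 1, 2, 2, 7]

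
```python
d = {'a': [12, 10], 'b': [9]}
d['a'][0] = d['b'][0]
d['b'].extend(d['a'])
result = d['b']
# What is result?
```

After line 1: d = {'a': [12, 10], 'b': [9]}
After line 2 (a[0] = b[0] = 9): d = {'a': [9, 10], 'b': [9]}
After line 3 (b.extend(a) appends [9, 10]): d = {'a': [9, 10], 'b': [9, 9, 10]}
After line 4: result = d['b'] = [9, 9, 10]

[9, 9, 10]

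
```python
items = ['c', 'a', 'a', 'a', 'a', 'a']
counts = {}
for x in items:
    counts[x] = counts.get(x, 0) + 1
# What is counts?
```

Initial: counts = {}, items = ['c', 'a', 'a', 'a', 'a', 'a']
See 'c': counts = {'c': 1}
See 'a': counts = {'c': 1, 'a': 1}
See 'a': counts = {'c': 1, 'a': 2}
See 'a': counts = {'c': 1, 'a': 3}
See 'a': counts = {'c': 1, 'a': 4}
See 'a': counts = {'c': 1, 'a': 5}

{'c': 1, 'a': 5}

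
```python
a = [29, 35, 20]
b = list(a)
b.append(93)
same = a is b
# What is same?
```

After line 1: a = [29, 35, 20]
After line 2 (b = list(a) is a shallow copy, new object): a = [29, 35, 20], b = [29, 35, 20]
After line 3 (append only mutates b): a = [29, 35, 20], b = [29, 35, 20, 93]
After line 4 (same = a is b; different objects -> False): same = False

False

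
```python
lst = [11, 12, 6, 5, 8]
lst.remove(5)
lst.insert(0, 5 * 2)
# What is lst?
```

After line 1: lst = [11, 12, 6, 5, 8]
After line 2 (remove first 5): lst = [11, 12, 6, 8]
After line 3 (insert 10 at index 0): lst = [10, 11, 12, 6, 8]

[10, 11, 12, 6, 8]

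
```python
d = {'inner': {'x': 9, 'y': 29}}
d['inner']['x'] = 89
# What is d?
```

After line 1: d = {'inner': {'x': 9, 'y': 29}}
After line 2 (inner x overwritten): d = {'inner': {'x': 89, 'y': 29}}

{'inner': {'x': 89, 'y': 29}}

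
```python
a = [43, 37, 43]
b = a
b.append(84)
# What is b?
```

After line 1: a = [43, 37, 43]
After line 2 (b = a is an alias, same object): a = [43, 37, 43], b = [43, 37, 43]
After line 3 (b.append mutates the shared list): a = [43, 37, 43, 84], b = [43, 37, 43, 84]

[43, 37, 43, 84]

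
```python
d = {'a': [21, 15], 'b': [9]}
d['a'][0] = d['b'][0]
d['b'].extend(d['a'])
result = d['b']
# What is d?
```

After line 1: d = {'a': [21, 15], 'b': [9]}
After line 2 (a[0] = b[0] = 9): d = {'a': [9, 15], 'b': [9]}
After line 3 (b.extend(a) appends [9, 15]): d = {'a': [9, 15], 'b': [9, 9, 15]}
After line 4: result = d['b'] = [9, 9, 15]

{'a': [9, 15], 'b': [9, 9, 15]}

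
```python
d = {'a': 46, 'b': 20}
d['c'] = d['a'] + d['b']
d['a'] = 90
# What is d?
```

After line 1: d = {'a': 46, 'b': 20}
After line 2 (d['c'] = 46 + 20): d = {'a': 46, 'b': 20, 'c': 66}
After line 3: d = {'a': 90, 'b': 20, 'c': 66}

{'a': 90, 'b': 20, 'c': 66}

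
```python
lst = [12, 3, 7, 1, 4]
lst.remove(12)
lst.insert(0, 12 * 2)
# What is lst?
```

After line 1: lst = [12, 3, 7, 1, 4]
After line 2 (remove first 12): lst = [3, 7, 1, 4]
After line 3 (insert 24 at index 0): lst = [24, 3, 7, 1, 4]

[24, 3, 7, 1, 4]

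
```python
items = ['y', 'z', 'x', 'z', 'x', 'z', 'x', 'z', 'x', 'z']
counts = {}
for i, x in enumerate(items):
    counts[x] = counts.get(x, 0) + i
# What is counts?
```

Initial: counts = {}, items = ['y', 'z', 'x', 'z', 'x', 'z', 'x', 'z', 'x', 'z']
i=0, x='y': counts = {'y': 0}
i=1, x='z': counts = {'y': 0, 'z': 1}
i=2, x='x': counts = {'y': 0, 'z': 1, 'x': 2}
i=3, x='z': counts = {'y': 0, 'z': 4, 'x': 2}
i=4, x='x': counts = {'y': 0, 'z': 4, 'x': 6}
i=5, x='z': counts = {'y': 0, 'z': 9, 'x': 6}
i=6, x='x': counts = {'y': 0, 'z': 9, 'x': 12}
i=7, x='z': counts = {'y': 0, 'z': 16, 'x': 12}
i=8, x='x': counts = {'y': 0, 'z': 16, 'x': 20}
i=9, x='z': counts = {'y': 0, 'z': 25, 'x': 20}

{'y': 0, 'z': 25, 'x': 20}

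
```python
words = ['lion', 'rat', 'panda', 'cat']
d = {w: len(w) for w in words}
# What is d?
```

{'lion': 4, 'rat': 3, 'panda': 5, 'cat': 3}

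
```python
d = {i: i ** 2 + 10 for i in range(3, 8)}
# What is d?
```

{3: 19, 4: 26, 5: 35, 6: 46, 7: 59}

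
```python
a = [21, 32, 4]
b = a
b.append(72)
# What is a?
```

After line 1: a = [21, 32, 4]
After line 2 (b = a is an alias, same object): a = [21, 32, 4], b = [21, 32, 4]
After line 3 (b.append mutates the shared list): a = [21, 32, 4, 72], b = [21, 32, 4, 72]

[21, 32, 4, 72]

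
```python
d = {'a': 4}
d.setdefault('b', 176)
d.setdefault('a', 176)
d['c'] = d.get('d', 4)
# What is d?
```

After line 1: d = {'a': 4}
After line 2 (setdefault adds 'b'=176): d = {'a': 4, 'b': 176}
After line 3 (setdefault 'a' no-op, already exists): d = {'a': 4, 'b': 176}
After line 4 (get('d', 4) returns default since 'd' not in d): d = {'a': 4, 'b': 176, 'c': 4}

{'a': 4, 'b': 176, 'c': 4}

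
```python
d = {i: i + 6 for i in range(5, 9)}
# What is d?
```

{5: 11, 6: 12, 7: 13, 8: 14}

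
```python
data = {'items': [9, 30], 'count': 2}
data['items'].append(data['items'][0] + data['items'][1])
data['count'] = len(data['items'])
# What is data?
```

After line 1: data = {'items': [9, 30], 'count': 2}
After line 2 (append 9 + 30 = 39): data = {'items': [9, 30, 39], 'count': 2}
After line 3 (count = len(items) = 3): data = {'items': [9, 30, 39], 'count': 3}

{'items': [9, 30, 39], 'count': 3}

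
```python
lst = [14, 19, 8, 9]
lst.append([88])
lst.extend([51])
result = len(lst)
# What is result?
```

After line 1: lst = [14, 19, 8, 9]
After line 2 (append adds [88] as single element): lst = [14, 19, 8, 9, [88]]
After line 3 (extend unpacks [51], adds 51): lst = [14, 19, 8, 9, [88], 51]
After line 4: result = len(lst) = 6

6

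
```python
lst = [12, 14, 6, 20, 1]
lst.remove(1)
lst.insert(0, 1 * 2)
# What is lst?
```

After line 1: lst = [12, 14, 6, 20, 1]
After line 2 (remove first 1): lst = [12, 14, 6, 20]
After line 3 (insert 2 at index 0): lst = [2, 12, 14, 6, 20]

[2, 12, 14, 6, 20]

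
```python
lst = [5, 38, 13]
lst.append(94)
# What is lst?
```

[5, 38, 13, 94]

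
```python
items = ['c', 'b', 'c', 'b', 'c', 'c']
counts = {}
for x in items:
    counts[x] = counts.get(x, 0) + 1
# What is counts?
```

Initial: counts = {}, items = ['c', 'b', 'c', 'b', 'c', 'c']
See 'c': counts = {'c': 1}
See 'b': counts = {'c': 1, 'b': 1}
See 'c': counts = {'c': 2, 'b': 1}
See 'b': counts = {'c': 2, 'b': 2}
See 'c': counts = {'c': 3, 'b': 2}
See 'c': counts = {'c': 4, 'b': 2}

{'c': 4, 'b': 2}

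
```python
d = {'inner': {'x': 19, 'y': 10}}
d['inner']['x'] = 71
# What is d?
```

After line 1: d = {'inner': {'x': 19, 'y': 10}}
After line 2 (inner x overwritten): d = {'inner': {'x': 71, 'y': 10}}

{'inner': {'x': 71, 'y': 10}}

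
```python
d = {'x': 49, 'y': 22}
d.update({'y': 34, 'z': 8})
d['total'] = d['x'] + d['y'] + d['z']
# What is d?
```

After line 1: d = {'x': 49, 'y': 22}
After line 2 (y overwritten, z added): d = {'x': 49, 'y': 34, 'z': 8}
After line 3 (total = 49 + 34 + 8 = 91): d = {'x': 49, 'y': 34, 'z': 8, 'total': 91}

{'x': 49, 'y': 34, 'z': 8, 'total': 91}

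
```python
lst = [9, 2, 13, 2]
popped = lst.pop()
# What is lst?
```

[9, 2, 13]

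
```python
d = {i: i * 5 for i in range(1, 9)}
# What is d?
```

{1: 5, 2: 10, 3: 15, 4: 20, 5: 25, 6: 30, 7: 35, 8: 40}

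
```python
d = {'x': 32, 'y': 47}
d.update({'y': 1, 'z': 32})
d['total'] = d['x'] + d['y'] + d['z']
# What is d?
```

After line 1: d = {'x': 32, 'y': 47}
After line 2 (y overwritten, z added): d = {'x': 32, 'y': 1, 'z': 32}
After line 3 (total = 32 + 1 + 32 = 65): d = {'x': 32, 'y': 1, 'z': 32, 'total': 65}

{'x': 32, 'y': 1, 'z': 32, 'total': 65}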